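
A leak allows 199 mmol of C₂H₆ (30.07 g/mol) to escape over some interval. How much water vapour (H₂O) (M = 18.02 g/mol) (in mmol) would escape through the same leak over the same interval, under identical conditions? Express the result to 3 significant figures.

By Graham's law, rate_H₂O/rate_C₂H₆ = √(M_C₂H₆/M_H₂O) = √(30.07/18.02) = √1.669 = 1.292.
So the amount for H₂O is 199 × 1.292 = 257 mmol.

257 mmol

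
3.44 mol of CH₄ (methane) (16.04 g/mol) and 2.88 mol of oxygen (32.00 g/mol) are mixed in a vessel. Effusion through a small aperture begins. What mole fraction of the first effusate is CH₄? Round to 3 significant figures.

Effusion rate of each component ∝ n_i/√M_i (partial pressure × 1/√M).
Mole fraction of CH₄ in the effusate = (n_CH₄/√M_CH₄) / (n_CH₄/√M_CH₄ + n_O₂/√M_O₂)
= (3.44/√16.04) / (3.44/√16.04 + 2.88/√32.00) = 0.8589/(0.8589 + 0.5091) = 0.628.

0.628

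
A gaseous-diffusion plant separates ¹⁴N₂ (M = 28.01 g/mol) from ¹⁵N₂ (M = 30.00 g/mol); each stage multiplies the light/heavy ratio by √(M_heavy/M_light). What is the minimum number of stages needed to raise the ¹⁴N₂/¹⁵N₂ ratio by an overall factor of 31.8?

101

With α = √(30.00/28.01) per stage, ln α = ½ ln(1.07105) = 0.03432.
Need α^N ≥ 31.8 ⇒ N ≥ ln(31.8) / ln α = 3.459 / 0.03432 = 100.81.
Rounding up, N = 101 stages.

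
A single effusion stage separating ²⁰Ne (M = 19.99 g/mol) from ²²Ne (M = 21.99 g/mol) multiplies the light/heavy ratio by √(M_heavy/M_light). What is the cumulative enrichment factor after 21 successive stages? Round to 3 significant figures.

Each stage multiplies the ratio by α = √(21.99/19.99), so after 21 stages the overall factor is α^21 = (21.99/19.99)^(21/2).
= 1.10005^(21/2) = 2.72.

2.72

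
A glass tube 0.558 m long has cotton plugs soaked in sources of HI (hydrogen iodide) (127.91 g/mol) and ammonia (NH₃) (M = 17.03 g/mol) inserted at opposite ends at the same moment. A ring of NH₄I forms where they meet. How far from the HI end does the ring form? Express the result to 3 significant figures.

The fronts meet when d_HI + d_NH₃ = L with d_HI/d_NH₃ = √(M_NH₃/M_HI) (Graham's law). Here √(M_NH₃/M_HI) = √(17.03/127.91) = 0.3649.
With d_HI + d_NH₃ = 0.558 m, d_NH₃ = 0.558/(1 + 0.3649) = 0.4088 m.
d_HI = 0.558 − 0.4088 = 0.149 m.

0.149 m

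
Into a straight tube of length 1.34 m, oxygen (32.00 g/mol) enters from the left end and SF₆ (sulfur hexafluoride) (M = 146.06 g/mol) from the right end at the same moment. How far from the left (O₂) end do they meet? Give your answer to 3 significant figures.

0.913 m

Distances travelled in equal time are proportional to diffusion rates, so d_O₂/d_SF₆ = √(M_SF₆/M_O₂) = √(146.06/32.00) = 2.136.
With d_O₂ + d_SF₆ = 1.34 m, d_SF₆ = 1.34/(1 + 2.136) = 0.4272 m.
d_O₂ = 1.34 − 0.4272 = 0.913 m.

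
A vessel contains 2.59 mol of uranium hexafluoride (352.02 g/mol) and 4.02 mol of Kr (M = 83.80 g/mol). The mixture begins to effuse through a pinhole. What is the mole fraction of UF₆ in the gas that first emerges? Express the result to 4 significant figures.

The effusion rate of species i is ∝ p_i/√M_i ∝ n_i/√M_i.
x_UF₆(eff) = (n_UF₆/√M_UF₆) / (n_UF₆/√M_UF₆ + n_Kr/√M_Kr)
= (2.59/√352.02) / (2.59/√352.02 + 4.02/√83.80) = 0.1380/(0.1380 + 0.4391) = 0.2392.

0.2392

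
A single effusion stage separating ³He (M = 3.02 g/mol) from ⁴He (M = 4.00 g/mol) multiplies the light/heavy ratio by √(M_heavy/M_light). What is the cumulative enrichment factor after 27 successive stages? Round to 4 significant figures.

Overall factor = α^27 with α = √(4.00/3.02), i.e. (4.00/3.02)^(27/2).
= 1.32450^(27/2) = 44.43.

44.43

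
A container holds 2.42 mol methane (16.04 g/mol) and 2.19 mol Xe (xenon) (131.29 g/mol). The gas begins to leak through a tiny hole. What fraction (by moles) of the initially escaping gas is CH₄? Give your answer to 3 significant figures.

0.760

Effusion rate of each component ∝ n_i/√M_i (partial pressure × 1/√M).
So x_CH₄ in the escaping gas = (n_CH₄/√M_CH₄) / Σ(n_i/√M_i)
= (2.42/√16.04) / (2.42/√16.04 + 2.19/√131.29) = 0.6042/(0.6042 + 0.1911) = 0.760.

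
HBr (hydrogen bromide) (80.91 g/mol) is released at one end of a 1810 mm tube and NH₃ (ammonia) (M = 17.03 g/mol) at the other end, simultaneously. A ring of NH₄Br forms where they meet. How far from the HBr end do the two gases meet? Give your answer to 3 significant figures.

Graham's law gives d_HBr/d_NH₃ = rate_HBr/rate_NH₃ = √(M_NH₃/M_HBr) = √(17.03/80.91) = 0.4588.
With d_HBr + d_NH₃ = 1810 mm, d_NH₃ = 1810/(1 + 0.4588) = 1241 mm.
d_HBr = 1810 − 1241 = 569 mm.

569 mm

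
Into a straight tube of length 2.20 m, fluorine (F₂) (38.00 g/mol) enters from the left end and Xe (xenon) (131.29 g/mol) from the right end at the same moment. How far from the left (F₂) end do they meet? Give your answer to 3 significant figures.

1.43 m

Graham's law gives d_F₂/d_Xe = rate_F₂/rate_Xe = √(M_Xe/M_F₂) = √(131.29/38.00) = 1.859.
With d_F₂ + d_Xe = 2.20 m, d_Xe = 2.20/(1 + 1.859) = 0.7696 m.
d_F₂ = 2.20 − 0.7696 = 1.43 m.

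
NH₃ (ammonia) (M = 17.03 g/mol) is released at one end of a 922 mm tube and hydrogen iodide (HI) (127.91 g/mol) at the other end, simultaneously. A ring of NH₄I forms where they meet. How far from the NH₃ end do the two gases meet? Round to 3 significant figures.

676 mm

The fronts meet when d_NH₃ + d_HI = L with d_NH₃/d_HI = √(M_HI/M_NH₃) (Graham's law). Here √(M_HI/M_NH₃) = √(127.91/17.03) = 2.741.
With d_NH₃ + d_HI = 922 mm, d_HI = 922/(1 + 2.741) = 246.5 mm.
d_NH₃ = 922 − 246.5 = 676 mm.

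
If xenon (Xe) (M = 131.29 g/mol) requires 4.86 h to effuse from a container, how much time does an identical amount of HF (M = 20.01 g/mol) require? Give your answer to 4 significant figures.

Graham's law gives t_HF/t_Xe = √(M_HF/M_Xe) = √(20.01/131.29) = √0.1524 = 0.3904.
So the time for HF is 4.86 × 0.3904 = 1.897 h.

1.897 h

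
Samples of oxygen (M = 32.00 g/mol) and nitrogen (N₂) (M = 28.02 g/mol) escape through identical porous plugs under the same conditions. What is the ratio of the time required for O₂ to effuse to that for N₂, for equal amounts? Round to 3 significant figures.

1.07

From Graham's law, t_O₂/t_N₂ = √(M_O₂/M_N₂) = √(32.00/28.02) = √1.142 = 1.07.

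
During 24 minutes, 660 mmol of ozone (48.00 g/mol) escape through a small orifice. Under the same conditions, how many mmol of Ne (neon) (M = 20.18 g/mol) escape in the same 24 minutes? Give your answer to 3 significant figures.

Using Graham's law: rate_Ne/rate_O₃ = √(M_O₃/M_Ne) = √(48.00/20.18) = √2.379 = 1.542.
So the amount for Ne is 660 × 1.542 = 1020 mmol.

1020 mmol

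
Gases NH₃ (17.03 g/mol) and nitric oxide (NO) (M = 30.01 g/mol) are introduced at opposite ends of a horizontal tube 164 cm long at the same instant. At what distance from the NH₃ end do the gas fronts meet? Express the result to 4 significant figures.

93.54 cm

The fronts meet when d_NH₃ + d_NO = L with d_NH₃/d_NO = √(M_NO/M_NH₃) (Graham's law). Here √(M_NO/M_NH₃) = √(30.01/17.03) = 1.327.
With d_NH₃ + d_NO = 164 cm, d_NO = 164/(1 + 1.327) = 70.46 cm.
d_NH₃ = 164 − 70.46 = 93.54 cm.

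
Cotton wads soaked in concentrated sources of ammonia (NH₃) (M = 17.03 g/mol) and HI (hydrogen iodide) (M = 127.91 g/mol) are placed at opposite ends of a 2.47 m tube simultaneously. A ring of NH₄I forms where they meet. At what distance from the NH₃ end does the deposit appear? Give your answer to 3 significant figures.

The fronts meet when d_NH₃ + d_HI = L with d_NH₃/d_HI = √(M_HI/M_NH₃) (Graham's law). Here √(M_HI/M_NH₃) = √(127.91/17.03) = 2.741.
With d_NH₃ + d_HI = 2.47 m, d_HI = 2.47/(1 + 2.741) = 0.6603 m.
d_NH₃ = 2.47 − 0.6603 = 1.81 m.

1.81 m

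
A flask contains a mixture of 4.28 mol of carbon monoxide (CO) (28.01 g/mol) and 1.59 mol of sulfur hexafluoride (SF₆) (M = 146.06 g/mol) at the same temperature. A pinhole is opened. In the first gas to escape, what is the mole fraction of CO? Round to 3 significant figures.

0.860

The effusion rate of species i is ∝ p_i/√M_i ∝ n_i/√M_i.
x_CO(eff) = (n_CO/√M_CO) / (n_CO/√M_CO + n_SF₆/√M_SF₆)
= (4.28/√28.01) / (4.28/√28.01 + 1.59/√146.06) = 0.8087/(0.8087 + 0.1316) = 0.860.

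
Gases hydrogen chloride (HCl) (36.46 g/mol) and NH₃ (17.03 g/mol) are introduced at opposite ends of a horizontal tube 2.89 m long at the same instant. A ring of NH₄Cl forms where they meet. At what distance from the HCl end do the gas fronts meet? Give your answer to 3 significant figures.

Distances travelled in equal time are proportional to diffusion rates, so d_HCl/d_NH₃ = √(M_NH₃/M_HCl) = √(17.03/36.46) = 0.6834.
With d_HCl + d_NH₃ = 2.89 m, d_NH₃ = 2.89/(1 + 0.6834) = 1.717 m.
d_HCl = 2.89 − 1.717 = 1.17 m.

1.17 m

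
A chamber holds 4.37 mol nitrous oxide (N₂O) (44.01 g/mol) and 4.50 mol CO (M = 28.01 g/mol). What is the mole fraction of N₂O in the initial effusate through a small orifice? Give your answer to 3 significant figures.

0.437

Each component's effusion rate ∝ (its partial pressure)·(1/√M) ∝ n_i/√M_i.
So x_N₂O in the escaping gas = (n_N₂O/√M_N₂O) / Σ(n_i/√M_i)
= (4.37/√44.01) / (4.37/√44.01 + 4.50/√28.01) = 0.6587/(0.6587 + 0.8503) = 0.437.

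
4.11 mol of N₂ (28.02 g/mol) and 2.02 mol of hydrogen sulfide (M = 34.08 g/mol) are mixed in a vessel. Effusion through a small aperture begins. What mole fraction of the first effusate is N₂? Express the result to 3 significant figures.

0.692

Rate_i ∝ x_i/√M_i (Graham's law weighted by mole fraction), so the effusate composition follows n_i/√M_i.
x_N₂(eff) = (n_N₂/√M_N₂) / (n_N₂/√M_N₂ + n_H₂S/√M_H₂S)
= (4.11/√28.02) / (4.11/√28.02 + 2.02/√34.08) = 0.7764/(0.7764 + 0.3460) = 0.692.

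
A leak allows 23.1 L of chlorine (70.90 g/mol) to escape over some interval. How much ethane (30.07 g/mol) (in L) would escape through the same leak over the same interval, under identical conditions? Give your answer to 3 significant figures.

35.5 L

Since effusion rate ∝ 1/√M, rate_C₂H₆/rate_Cl₂ = √(M_Cl₂/M_C₂H₆) = √(70.90/30.07) = √2.358 = 1.536.
So the volume for C₂H₆ is 23.1 × 1.536 = 35.5 L.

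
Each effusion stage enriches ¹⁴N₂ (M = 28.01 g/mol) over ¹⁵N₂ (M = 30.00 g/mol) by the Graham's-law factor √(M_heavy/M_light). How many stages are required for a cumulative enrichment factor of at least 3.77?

Single-stage factor α = √(30.00/28.01), so ln α = ½ ln(1.07105) = 0.03432.
Need α^N ≥ 3.77 ⇒ N ≥ ln(3.77) / ln α = 1.327 / 0.03432 = 38.67.
Rounding up, N = 39 stages.

39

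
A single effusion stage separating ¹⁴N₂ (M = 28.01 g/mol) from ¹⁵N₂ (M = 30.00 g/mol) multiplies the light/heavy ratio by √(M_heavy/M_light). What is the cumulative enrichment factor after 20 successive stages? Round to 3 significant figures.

The single-stage factor is √(M_heavy/M_light), so 20 stages give [√(30.00/28.01)]^20 = (30.00/28.01)^(20/2).
= 1.07105^10 = 1.99.

1.99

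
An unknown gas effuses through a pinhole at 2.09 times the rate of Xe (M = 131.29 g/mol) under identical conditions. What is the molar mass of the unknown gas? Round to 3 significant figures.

30.1 g/mol

Graham's law gives rate_X/rate_Xe = √(M_Xe/M_X).
2.09 = √(131.29/M_X)
M_X = 131.29 / 2.09² = 131.29 / 4.368 = 30.1 g/mol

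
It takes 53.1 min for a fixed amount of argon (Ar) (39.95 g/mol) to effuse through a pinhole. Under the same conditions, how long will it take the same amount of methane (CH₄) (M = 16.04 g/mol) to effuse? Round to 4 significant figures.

From Graham's law, t_CH₄/t_Ar = √(M_CH₄/M_Ar) = √(16.04/39.95) = √0.4015 = 0.6336.
So the time for CH₄ is 53.1 × 0.6336 = 33.65 min.

33.65 min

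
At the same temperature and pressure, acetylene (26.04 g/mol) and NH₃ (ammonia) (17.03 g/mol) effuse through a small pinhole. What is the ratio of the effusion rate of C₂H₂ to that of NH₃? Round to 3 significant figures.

0.809

Graham's law gives rate_C₂H₂/rate_NH₃ = √(M_NH₃/M_C₂H₂) = √(17.03/26.04) = √0.6540 = 0.809.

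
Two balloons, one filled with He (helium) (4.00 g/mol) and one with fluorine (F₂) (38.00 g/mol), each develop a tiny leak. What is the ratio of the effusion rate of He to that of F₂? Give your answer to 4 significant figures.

3.082

By Graham's law, rate_He/rate_F₂ = √(M_F₂/M_He) = √(38.00/4.00) = √9.500 = 3.082.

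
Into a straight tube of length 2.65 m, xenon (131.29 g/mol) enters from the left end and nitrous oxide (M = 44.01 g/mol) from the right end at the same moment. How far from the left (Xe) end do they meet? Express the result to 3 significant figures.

0.972 m

In equal time, each gas travels a distance ∝ its rate ∝ 1/√M, so d_Xe/d_N₂O = √(M_N₂O/M_Xe) = √(44.01/131.29) = 0.5790.
With d_Xe + d_N₂O = 2.65 m, d_N₂O = 2.65/(1 + 0.5790) = 1.678 m.
d_Xe = 2.65 − 1.678 = 0.972 m.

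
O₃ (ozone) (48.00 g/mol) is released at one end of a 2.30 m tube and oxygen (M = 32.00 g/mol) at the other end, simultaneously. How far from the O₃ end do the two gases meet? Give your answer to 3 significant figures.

1.03 m

Graham's law gives d_O₃/d_O₂ = rate_O₃/rate_O₂ = √(M_O₂/M_O₃) = √(32.00/48.00) = 0.8165.
With d_O₃ + d_O₂ = 2.30 m, d_O₂ = 2.30/(1 + 0.8165) = 1.266 m.
d_O₃ = 2.30 − 1.266 = 1.03 m.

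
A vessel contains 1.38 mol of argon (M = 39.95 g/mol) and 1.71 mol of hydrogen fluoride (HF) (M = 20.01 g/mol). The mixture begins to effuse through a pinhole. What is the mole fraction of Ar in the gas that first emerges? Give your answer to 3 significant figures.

Rate_i ∝ x_i/√M_i (Graham's law weighted by mole fraction), so the effusate composition follows n_i/√M_i.
Mole fraction of Ar in the effusate = (n_Ar/√M_Ar) / (n_Ar/√M_Ar + n_HF/√M_HF)
= (1.38/√39.95) / (1.38/√39.95 + 1.71/√20.01) = 0.2183/(0.2183 + 0.3823) = 0.364.

0.364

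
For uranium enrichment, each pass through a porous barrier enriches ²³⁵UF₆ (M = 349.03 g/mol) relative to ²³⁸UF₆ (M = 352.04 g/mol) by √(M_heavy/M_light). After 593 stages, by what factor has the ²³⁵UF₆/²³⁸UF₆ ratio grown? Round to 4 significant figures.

12.76

Each stage multiplies the ratio by α = √(352.04/349.03), so after 593 stages the overall factor is α^593 = (352.04/349.03)^(593/2).
= 1.00862^(593/2) = 12.76.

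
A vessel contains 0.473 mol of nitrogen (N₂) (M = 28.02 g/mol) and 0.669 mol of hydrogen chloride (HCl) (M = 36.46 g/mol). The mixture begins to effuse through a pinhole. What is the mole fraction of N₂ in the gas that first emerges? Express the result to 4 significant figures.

0.4464

Effusion rate of each component ∝ n_i/√M_i (partial pressure × 1/√M).
x_N₂(eff) = (n_N₂/√M_N₂) / (n_N₂/√M_N₂ + n_HCl/√M_HCl)
= (0.473/√28.02) / (0.473/√28.02 + 0.669/√36.46) = 0.08936/(0.08936 + 0.1108) = 0.4464.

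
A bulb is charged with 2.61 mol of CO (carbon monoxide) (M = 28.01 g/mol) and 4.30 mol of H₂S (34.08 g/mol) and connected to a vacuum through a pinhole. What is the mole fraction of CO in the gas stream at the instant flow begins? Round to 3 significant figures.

Each component's effusion rate ∝ (its partial pressure)·(1/√M) ∝ n_i/√M_i.
x_CO(eff) = (n_CO/√M_CO) / (n_CO/√M_CO + n_H₂S/√M_H₂S)
= (2.61/√28.01) / (2.61/√28.01 + 4.30/√34.08) = 0.4932/(0.4932 + 0.7366) = 0.401.

0.401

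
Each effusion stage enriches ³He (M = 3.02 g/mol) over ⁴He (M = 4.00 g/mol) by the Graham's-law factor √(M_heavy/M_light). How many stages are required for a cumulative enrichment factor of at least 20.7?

Single-stage factor α = √(4.00/3.02), so ln α = ½ ln(1.32450) = 0.1405.
Need α^N ≥ 20.7 ⇒ N ≥ ln(20.7) / ln α = 3.030 / 0.1405 = 21.56.
Rounding up, N = 22 stages.

22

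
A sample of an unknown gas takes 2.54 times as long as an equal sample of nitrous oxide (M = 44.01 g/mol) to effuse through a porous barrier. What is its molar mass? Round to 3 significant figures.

Graham's law gives t_X/t_N₂O = √(M_X/M_N₂O).
2.54 = √(M_X/44.01)
M_X = 44.01 × 2.54² = 44.01 × 6.452 = 284 g/mol

284 g/mol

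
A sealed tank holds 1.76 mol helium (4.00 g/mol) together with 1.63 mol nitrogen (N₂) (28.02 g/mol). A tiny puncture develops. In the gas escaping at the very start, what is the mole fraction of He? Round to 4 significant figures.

Effusion rate of each component ∝ n_i/√M_i (partial pressure × 1/√M).
So x_He in the escaping gas = (n_He/√M_He) / Σ(n_i/√M_i)
= (1.76/√4.00) / (1.76/√4.00 + 1.63/√28.02) = 0.8800/(0.8800 + 0.3079) = 0.7408.

0.7408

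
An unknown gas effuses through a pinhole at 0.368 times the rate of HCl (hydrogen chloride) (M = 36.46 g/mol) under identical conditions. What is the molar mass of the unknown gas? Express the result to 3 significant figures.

Using Graham's law: rate_X/rate_HCl = √(M_HCl/M_X).
0.368 = √(36.46/M_X)
M_X = 36.46 / 0.368² = 36.46 / 0.1354 = 269 g/mol

269 g/mol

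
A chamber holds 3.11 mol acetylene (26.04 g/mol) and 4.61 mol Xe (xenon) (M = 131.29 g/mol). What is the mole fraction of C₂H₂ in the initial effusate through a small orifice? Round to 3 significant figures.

0.602

Each component's effusion rate ∝ (its partial pressure)·(1/√M) ∝ n_i/√M_i.
Mole fraction of C₂H₂ in the effusate = (n_C₂H₂/√M_C₂H₂) / (n_C₂H₂/√M_C₂H₂ + n_Xe/√M_Xe)
= (3.11/√26.04) / (3.11/√26.04 + 4.61/√131.29) = 0.6095/(0.6095 + 0.4023) = 0.602.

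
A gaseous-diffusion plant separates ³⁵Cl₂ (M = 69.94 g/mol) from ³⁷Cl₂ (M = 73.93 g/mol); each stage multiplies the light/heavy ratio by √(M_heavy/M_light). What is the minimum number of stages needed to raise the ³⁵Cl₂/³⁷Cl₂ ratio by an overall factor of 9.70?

82

Single-stage factor α = √(73.93/69.94), so ln α = ½ ln(1.05705) = 0.02774.
Need α^N ≥ 9.70 ⇒ N ≥ ln(9.70) / ln α = 2.272 / 0.02774 = 81.91.
Rounding up, N = 82 stages.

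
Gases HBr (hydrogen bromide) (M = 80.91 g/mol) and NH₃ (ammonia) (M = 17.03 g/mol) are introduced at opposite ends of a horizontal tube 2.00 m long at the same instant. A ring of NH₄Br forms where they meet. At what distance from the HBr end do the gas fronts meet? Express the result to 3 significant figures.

0.629 m

Graham's law gives d_HBr/d_NH₃ = rate_HBr/rate_NH₃ = √(M_NH₃/M_HBr) = √(17.03/80.91) = 0.4588.
With d_HBr + d_NH₃ = 2.00 m, d_NH₃ = 2.00/(1 + 0.4588) = 1.371 m.
d_HBr = 2.00 − 1.371 = 0.629 m.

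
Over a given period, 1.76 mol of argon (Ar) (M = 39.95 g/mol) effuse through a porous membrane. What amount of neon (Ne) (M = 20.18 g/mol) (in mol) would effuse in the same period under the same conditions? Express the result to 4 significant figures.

Since effusion rate ∝ 1/√M, rate_Ne/rate_Ar = √(M_Ar/M_Ne) = √(39.95/20.18) = √1.980 = 1.407.
So the amount for Ne is 1.76 × 1.407 = 2.476 mol.

2.476 mol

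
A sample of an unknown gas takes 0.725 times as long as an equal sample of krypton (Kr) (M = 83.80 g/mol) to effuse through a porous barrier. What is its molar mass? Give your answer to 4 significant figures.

Graham's law gives t_X/t_Kr = √(M_X/M_Kr).
0.725 = √(M_X/83.80)
M_X = 83.80 × 0.725² = 83.80 × 0.5256 = 44.05 g/mol

44.05 g/mol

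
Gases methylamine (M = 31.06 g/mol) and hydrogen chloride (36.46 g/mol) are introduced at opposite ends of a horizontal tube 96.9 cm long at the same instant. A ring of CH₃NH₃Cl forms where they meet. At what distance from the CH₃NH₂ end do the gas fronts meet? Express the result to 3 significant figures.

50.4 cm

The fronts meet when d_CH₃NH₂ + d_HCl = L with d_CH₃NH₂/d_HCl = √(M_HCl/M_CH₃NH₂) (Graham's law). Here √(M_HCl/M_CH₃NH₂) = √(36.46/31.06) = 1.083.
With d_CH₃NH₂ + d_HCl = 96.9 cm, d_HCl = 96.9/(1 + 1.083) = 46.51 cm.
d_CH₃NH₂ = 96.9 − 46.51 = 50.4 cm.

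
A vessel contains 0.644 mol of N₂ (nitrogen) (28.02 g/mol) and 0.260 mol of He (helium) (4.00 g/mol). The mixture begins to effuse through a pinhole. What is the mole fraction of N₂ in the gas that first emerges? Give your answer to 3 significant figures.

0.483

Rate_i ∝ x_i/√M_i (Graham's law weighted by mole fraction), so the effusate composition follows n_i/√M_i.
x_N₂(eff) = (n_N₂/√M_N₂) / (n_N₂/√M_N₂ + n_He/√M_He)
= (0.644/√28.02) / (0.644/√28.02 + 0.260/√4.00) = 0.1217/(0.1217 + 0.1300) = 0.483.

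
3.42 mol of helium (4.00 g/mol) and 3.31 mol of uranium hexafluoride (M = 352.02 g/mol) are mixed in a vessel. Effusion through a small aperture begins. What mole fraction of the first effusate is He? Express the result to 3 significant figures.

0.906

The effusion rate of species i is ∝ p_i/√M_i ∝ n_i/√M_i.
x_He(eff) = (n_He/√M_He) / (n_He/√M_He + n_UF₆/√M_UF₆)
= (3.42/√4.00) / (3.42/√4.00 + 3.31/√352.02) = 1.710/(1.710 + 0.1764) = 0.906.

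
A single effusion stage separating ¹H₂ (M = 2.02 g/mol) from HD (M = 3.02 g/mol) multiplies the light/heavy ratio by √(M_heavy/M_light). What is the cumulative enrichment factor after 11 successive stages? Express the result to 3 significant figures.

Each stage multiplies the ratio by α = √(3.02/2.02), so after 11 stages the overall factor is α^11 = (3.02/2.02)^(11/2).
= 1.49505^(11/2) = 9.13.

9.13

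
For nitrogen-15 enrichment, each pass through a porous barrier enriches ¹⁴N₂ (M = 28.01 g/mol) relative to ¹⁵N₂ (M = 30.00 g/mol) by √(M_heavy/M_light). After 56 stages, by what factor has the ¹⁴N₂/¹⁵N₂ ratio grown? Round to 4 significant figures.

6.833

Overall factor = α^56 with α = √(30.00/28.01), i.e. (30.00/28.01)^(56/2).
= 1.07105^28 = 6.833.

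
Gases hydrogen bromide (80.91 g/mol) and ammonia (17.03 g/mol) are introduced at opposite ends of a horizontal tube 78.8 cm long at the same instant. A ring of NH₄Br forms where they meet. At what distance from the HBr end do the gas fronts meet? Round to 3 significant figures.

24.8 cm

Graham's law gives d_HBr/d_NH₃ = rate_HBr/rate_NH₃ = √(M_NH₃/M_HBr) = √(17.03/80.91) = 0.4588.
With d_HBr + d_NH₃ = 78.8 cm, d_NH₃ = 78.8/(1 + 0.4588) = 54.02 cm.
d_HBr = 78.8 − 54.02 = 24.8 cm.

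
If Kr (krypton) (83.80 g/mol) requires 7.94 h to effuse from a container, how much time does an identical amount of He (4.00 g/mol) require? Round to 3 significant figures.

1.73 h

Since effusion rate ∝ 1/√M, t_He/t_Kr = √(M_He/M_Kr) = √(4.00/83.80) = √0.04773 = 0.2185.
So the time for He is 7.94 × 0.2185 = 1.73 h.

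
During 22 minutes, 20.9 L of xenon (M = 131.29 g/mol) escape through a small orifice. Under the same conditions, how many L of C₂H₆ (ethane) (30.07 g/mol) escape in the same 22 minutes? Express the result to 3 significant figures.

Graham's law gives rate_C₂H₆/rate_Xe = √(M_Xe/M_C₂H₆) = √(131.29/30.07) = √4.366 = 2.090.
So the volume for C₂H₆ is 20.9 × 2.090 = 43.7 L.

43.7 L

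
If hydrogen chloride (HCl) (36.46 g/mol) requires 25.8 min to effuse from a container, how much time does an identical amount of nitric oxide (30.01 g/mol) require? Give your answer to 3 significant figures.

By Graham's law, t_NO/t_HCl = √(M_NO/M_HCl) = √(30.01/36.46) = √0.8231 = 0.9072.
So the time for NO is 25.8 × 0.9072 = 23.4 min.

23.4 min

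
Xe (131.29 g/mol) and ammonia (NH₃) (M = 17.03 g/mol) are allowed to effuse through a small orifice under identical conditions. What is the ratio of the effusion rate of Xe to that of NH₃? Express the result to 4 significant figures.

By Graham's law, rate_Xe/rate_NH₃ = √(M_NH₃/M_Xe) = √(17.03/131.29) = √0.1297 = 0.3602.

0.3602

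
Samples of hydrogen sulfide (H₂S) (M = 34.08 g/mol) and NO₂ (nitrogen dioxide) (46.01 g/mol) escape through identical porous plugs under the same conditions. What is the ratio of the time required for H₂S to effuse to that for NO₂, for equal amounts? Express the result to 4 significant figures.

From Graham's law, t_H₂S/t_NO₂ = √(M_H₂S/M_NO₂) = √(34.08/46.01) = √0.7407 = 0.8606.

0.8606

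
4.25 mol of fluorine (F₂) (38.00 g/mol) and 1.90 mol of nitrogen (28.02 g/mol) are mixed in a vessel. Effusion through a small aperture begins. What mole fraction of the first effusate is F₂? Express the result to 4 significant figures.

0.6576

Each component's effusion rate ∝ (its partial pressure)·(1/√M) ∝ n_i/√M_i.
So x_F₂ in the escaping gas = (n_F₂/√M_F₂) / Σ(n_i/√M_i)
= (4.25/√38.00) / (4.25/√38.00 + 1.90/√28.02) = 0.6894/(0.6894 + 0.3589) = 0.6576.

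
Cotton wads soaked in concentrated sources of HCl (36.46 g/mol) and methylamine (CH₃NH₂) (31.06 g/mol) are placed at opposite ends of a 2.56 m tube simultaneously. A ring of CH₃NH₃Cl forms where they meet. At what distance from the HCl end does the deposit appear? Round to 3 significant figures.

1.23 m

Distances travelled in equal time are proportional to diffusion rates, so d_HCl/d_CH₃NH₂ = √(M_CH₃NH₂/M_HCl) = √(31.06/36.46) = 0.9230.
With d_HCl + d_CH₃NH₂ = 2.56 m, d_CH₃NH₂ = 2.56/(1 + 0.9230) = 1.331 m.
d_HCl = 2.56 − 1.331 = 1.23 m.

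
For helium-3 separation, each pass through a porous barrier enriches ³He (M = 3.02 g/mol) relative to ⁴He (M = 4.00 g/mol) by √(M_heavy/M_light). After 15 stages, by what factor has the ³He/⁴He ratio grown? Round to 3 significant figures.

8.23

The single-stage factor is √(M_heavy/M_light), so 15 stages give [√(4.00/3.02)]^15 = (4.00/3.02)^(15/2).
= 1.32450^(15/2) = 8.23.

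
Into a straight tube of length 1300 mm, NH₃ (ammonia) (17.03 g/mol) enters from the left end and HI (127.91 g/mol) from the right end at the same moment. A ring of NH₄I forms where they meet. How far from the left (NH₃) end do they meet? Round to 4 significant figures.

952.5 mm

Distances travelled in equal time are proportional to diffusion rates, so d_NH₃/d_HI = √(M_HI/M_NH₃) = √(127.91/17.03) = 2.741.
With d_NH₃ + d_HI = 1300 mm, d_HI = 1300/(1 + 2.741) = 347.5 mm.
d_NH₃ = 1300 − 347.5 = 952.5 mm.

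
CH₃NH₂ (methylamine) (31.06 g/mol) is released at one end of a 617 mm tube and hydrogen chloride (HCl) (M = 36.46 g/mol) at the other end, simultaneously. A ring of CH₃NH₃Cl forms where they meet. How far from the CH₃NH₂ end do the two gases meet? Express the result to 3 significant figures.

321 mm

The fronts meet when d_CH₃NH₂ + d_HCl = L with d_CH₃NH₂/d_HCl = √(M_HCl/M_CH₃NH₂) (Graham's law). Here √(M_HCl/M_CH₃NH₂) = √(36.46/31.06) = 1.083.
With d_CH₃NH₂ + d_HCl = 617 mm, d_HCl = 617/(1 + 1.083) = 296.1 mm.
d_CH₃NH₂ = 617 − 296.1 = 321 mm.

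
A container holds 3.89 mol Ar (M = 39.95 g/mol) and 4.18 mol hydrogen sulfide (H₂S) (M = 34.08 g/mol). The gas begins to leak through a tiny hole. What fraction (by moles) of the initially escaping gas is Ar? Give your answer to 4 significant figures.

Rate_i ∝ x_i/√M_i (Graham's law weighted by mole fraction), so the effusate composition follows n_i/√M_i.
x_Ar(eff) = (n_Ar/√M_Ar) / (n_Ar/√M_Ar + n_H₂S/√M_H₂S)
= (3.89/√39.95) / (3.89/√39.95 + 4.18/√34.08) = 0.6154/(0.6154 + 0.7160) = 0.4622.

0.4622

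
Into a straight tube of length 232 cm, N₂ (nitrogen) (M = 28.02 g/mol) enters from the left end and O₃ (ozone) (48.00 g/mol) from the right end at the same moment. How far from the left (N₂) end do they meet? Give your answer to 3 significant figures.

132 cm

The fronts meet when d_N₂ + d_O₃ = L with d_N₂/d_O₃ = √(M_O₃/M_N₂) (Graham's law). Here √(M_O₃/M_N₂) = √(48.00/28.02) = 1.309.
With d_N₂ + d_O₃ = 232 cm, d_O₃ = 232/(1 + 1.309) = 100.5 cm.
d_N₂ = 232 − 100.5 = 132 cm.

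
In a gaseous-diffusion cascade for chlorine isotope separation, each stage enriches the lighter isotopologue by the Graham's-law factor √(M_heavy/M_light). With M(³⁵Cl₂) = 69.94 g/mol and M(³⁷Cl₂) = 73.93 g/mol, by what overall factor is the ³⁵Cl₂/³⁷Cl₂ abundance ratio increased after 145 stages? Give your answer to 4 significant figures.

55.83

The single-stage factor is √(M_heavy/M_light), so 145 stages give [√(73.93/69.94)]^145 = (73.93/69.94)^(145/2).
= 1.05705^(145/2) = 55.83.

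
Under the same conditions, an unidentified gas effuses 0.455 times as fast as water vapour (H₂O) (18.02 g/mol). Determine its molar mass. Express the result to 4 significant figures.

Graham's law gives rate_X/rate_H₂O = √(M_H₂O/M_X).
0.455 = √(18.02/M_X)
M_X = 18.02 / 0.455² = 18.02 / 0.2070 = 87.04 g/mol

87.04 g/mol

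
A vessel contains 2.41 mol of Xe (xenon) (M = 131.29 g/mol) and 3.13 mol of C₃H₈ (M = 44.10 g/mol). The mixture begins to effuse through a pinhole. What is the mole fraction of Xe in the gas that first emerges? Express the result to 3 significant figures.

The effusion rate of species i is ∝ p_i/√M_i ∝ n_i/√M_i.
Mole fraction of Xe in the effusate = (n_Xe/√M_Xe) / (n_Xe/√M_Xe + n_C₃H₈/√M_C₃H₈)
= (2.41/√131.29) / (2.41/√131.29 + 3.13/√44.10) = 0.2103/(0.2103 + 0.4713) = 0.309.

0.309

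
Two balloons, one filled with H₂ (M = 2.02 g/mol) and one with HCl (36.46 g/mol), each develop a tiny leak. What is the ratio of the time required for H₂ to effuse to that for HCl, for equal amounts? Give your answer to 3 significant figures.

Using Graham's law: t_H₂/t_HCl = √(M_H₂/M_HCl) = √(2.02/36.46) = √0.05540 = 0.235.

0.235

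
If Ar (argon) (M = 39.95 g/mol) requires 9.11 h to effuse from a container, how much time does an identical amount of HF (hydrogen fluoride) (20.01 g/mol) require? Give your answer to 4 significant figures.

Since effusion rate ∝ 1/√M, t_HF/t_Ar = √(M_HF/M_Ar) = √(20.01/39.95) = √0.5009 = 0.7077.
So the time for HF is 9.11 × 0.7077 = 6.447 h.

6.447 h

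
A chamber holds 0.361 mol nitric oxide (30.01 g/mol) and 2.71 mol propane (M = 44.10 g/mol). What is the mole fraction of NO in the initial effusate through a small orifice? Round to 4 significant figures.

0.1390

Rate_i ∝ x_i/√M_i (Graham's law weighted by mole fraction), so the effusate composition follows n_i/√M_i.
x_NO(eff) = (n_NO/√M_NO) / (n_NO/√M_NO + n_C₃H₈/√M_C₃H₈)
= (0.361/√30.01) / (0.361/√30.01 + 2.71/√44.10) = 0.06590/(0.06590 + 0.4081) = 0.1390.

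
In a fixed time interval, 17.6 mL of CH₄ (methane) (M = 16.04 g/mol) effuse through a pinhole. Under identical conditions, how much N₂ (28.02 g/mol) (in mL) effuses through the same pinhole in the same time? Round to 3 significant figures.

13.3 mL

From Graham's law, rate_N₂/rate_CH₄ = √(M_CH₄/M_N₂) = √(16.04/28.02) = √0.5724 = 0.7566.
So the volume for N₂ is 17.6 × 0.7566 = 13.3 mL.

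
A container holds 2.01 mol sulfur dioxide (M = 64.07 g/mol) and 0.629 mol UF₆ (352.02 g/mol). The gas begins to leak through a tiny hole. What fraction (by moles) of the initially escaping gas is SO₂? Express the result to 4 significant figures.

0.8822

The effusion rate of species i is ∝ p_i/√M_i ∝ n_i/√M_i.
x_SO₂(eff) = (n_SO₂/√M_SO₂) / (n_SO₂/√M_SO₂ + n_UF₆/√M_UF₆)
= (2.01/√64.07) / (2.01/√64.07 + 0.629/√352.02) = 0.2511/(0.2511 + 0.03352) = 0.8822.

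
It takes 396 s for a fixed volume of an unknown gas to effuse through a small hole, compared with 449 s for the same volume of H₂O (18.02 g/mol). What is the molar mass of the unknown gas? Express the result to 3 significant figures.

Graham's law gives t_X/t_H₂O = √(M_X/M_H₂O).
396/449 = 0.8820 = √(M_X/18.02)
M_X = 18.02 × 0.8820² = 18.02 × 0.7779 = 14.0 g/mol

14.0 g/mol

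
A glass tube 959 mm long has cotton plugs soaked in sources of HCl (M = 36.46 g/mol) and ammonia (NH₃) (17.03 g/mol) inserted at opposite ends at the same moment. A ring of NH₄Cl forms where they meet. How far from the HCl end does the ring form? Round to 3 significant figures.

389 mm

In equal time, each gas travels a distance ∝ its rate ∝ 1/√M, so d_HCl/d_NH₃ = √(M_NH₃/M_HCl) = √(17.03/36.46) = 0.6834.
With d_HCl + d_NH₃ = 959 mm, d_NH₃ = 959/(1 + 0.6834) = 569.7 mm.
d_HCl = 959 − 569.7 = 389 mm.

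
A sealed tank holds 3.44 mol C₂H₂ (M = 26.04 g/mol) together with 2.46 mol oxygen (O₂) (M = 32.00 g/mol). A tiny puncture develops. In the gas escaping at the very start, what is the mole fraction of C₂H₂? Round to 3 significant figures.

0.608

Each component's effusion rate ∝ (its partial pressure)·(1/√M) ∝ n_i/√M_i.
So x_C₂H₂ in the escaping gas = (n_C₂H₂/√M_C₂H₂) / Σ(n_i/√M_i)
= (3.44/√26.04) / (3.44/√26.04 + 2.46/√32.00) = 0.6741/(0.6741 + 0.4349) = 0.608.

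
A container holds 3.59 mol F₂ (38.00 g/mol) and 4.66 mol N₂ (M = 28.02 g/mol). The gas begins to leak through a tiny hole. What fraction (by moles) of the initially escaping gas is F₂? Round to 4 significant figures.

Each component's effusion rate ∝ (its partial pressure)·(1/√M) ∝ n_i/√M_i.
So x_F₂ in the escaping gas = (n_F₂/√M_F₂) / Σ(n_i/√M_i)
= (3.59/√38.00) / (3.59/√38.00 + 4.66/√28.02) = 0.5824/(0.5824 + 0.8803) = 0.3981.

0.3981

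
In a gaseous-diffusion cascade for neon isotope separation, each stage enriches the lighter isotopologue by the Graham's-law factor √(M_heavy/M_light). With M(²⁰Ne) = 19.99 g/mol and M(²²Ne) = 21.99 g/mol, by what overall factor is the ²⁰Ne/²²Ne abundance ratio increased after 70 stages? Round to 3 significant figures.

28.1

Overall factor = α^70 with α = √(21.99/19.99), i.e. (21.99/19.99)^(70/2).
= 1.10005^35 = 28.1.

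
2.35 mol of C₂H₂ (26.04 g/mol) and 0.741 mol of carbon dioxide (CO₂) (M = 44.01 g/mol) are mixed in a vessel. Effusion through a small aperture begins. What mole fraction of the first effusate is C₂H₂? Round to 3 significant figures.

0.805

The effusion rate of species i is ∝ p_i/√M_i ∝ n_i/√M_i.
x_C₂H₂(eff) = (n_C₂H₂/√M_C₂H₂) / (n_C₂H₂/√M_C₂H₂ + n_CO₂/√M_CO₂)
= (2.35/√26.04) / (2.35/√26.04 + 0.741/√44.01) = 0.4605/(0.4605 + 0.1117) = 0.805.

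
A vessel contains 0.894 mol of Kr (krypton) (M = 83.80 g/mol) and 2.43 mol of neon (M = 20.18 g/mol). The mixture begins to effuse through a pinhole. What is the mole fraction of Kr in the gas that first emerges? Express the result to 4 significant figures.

Each component's effusion rate ∝ (its partial pressure)·(1/√M) ∝ n_i/√M_i.
So x_Kr in the escaping gas = (n_Kr/√M_Kr) / Σ(n_i/√M_i)
= (0.894/√83.80) / (0.894/√83.80 + 2.43/√20.18) = 0.09766/(0.09766 + 0.5409) = 0.1529.

0.1529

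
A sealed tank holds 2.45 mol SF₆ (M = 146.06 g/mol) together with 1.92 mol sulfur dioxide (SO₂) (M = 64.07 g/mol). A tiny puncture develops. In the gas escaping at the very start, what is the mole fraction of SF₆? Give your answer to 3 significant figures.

Effusion rate of each component ∝ n_i/√M_i (partial pressure × 1/√M).
x_SF₆(eff) = (n_SF₆/√M_SF₆) / (n_SF₆/√M_SF₆ + n_SO₂/√M_SO₂)
= (2.45/√146.06) / (2.45/√146.06 + 1.92/√64.07) = 0.2027/(0.2027 + 0.2399) = 0.458.

0.458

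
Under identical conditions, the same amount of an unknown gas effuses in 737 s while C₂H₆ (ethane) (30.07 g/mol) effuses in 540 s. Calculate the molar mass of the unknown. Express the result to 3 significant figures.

56.0 g/mol

Using Graham's law: t_X/t_C₂H₆ = √(M_X/M_C₂H₆).
737/540 = 1.365 = √(M_X/30.07)
M_X = 30.07 × 1.365² = 30.07 × 1.863 = 56.0 g/mol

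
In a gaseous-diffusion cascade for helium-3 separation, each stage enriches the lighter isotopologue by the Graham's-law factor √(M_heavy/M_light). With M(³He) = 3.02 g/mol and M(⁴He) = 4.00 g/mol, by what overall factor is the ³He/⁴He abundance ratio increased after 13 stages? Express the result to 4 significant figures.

6.214

The single-stage factor is √(M_heavy/M_light), so 13 stages give [√(4.00/3.02)]^13 = (4.00/3.02)^(13/2).
= 1.32450^(13/2) = 6.214.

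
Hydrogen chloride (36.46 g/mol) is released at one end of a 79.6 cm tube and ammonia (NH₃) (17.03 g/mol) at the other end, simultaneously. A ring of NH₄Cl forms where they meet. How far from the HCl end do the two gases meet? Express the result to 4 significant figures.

32.32 cm

The fronts meet when d_HCl + d_NH₃ = L with d_HCl/d_NH₃ = √(M_NH₃/M_HCl) (Graham's law). Here √(M_NH₃/M_HCl) = √(17.03/36.46) = 0.6834.
With d_HCl + d_NH₃ = 79.6 cm, d_NH₃ = 79.6/(1 + 0.6834) = 47.28 cm.
d_HCl = 79.6 − 47.28 = 32.32 cm.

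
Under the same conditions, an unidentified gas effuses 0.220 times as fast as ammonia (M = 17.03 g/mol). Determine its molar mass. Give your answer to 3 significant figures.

By Graham's law, rate_X/rate_NH₃ = √(M_NH₃/M_X).
0.220 = √(17.03/M_X)
M_X = 17.03 / 0.220² = 17.03 / 0.04840 = 352 g/mol

352 g/mol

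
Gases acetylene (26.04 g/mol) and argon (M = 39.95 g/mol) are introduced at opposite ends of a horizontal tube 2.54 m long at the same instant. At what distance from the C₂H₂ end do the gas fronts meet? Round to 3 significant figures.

1.41 m

Graham's law gives d_C₂H₂/d_Ar = rate_C₂H₂/rate_Ar = √(M_Ar/M_C₂H₂) = √(39.95/26.04) = 1.239.
With d_C₂H₂ + d_Ar = 2.54 m, d_Ar = 2.54/(1 + 1.239) = 1.135 m.
d_C₂H₂ = 2.54 − 1.135 = 1.41 m.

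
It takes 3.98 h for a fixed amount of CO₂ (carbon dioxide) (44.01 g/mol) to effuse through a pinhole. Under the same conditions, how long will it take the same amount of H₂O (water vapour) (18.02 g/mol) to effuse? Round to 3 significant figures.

2.55 h

Using Graham's law: t_H₂O/t_CO₂ = √(M_H₂O/M_CO₂) = √(18.02/44.01) = √0.4095 = 0.6399.
So the time for H₂O is 3.98 × 0.6399 = 2.55 h.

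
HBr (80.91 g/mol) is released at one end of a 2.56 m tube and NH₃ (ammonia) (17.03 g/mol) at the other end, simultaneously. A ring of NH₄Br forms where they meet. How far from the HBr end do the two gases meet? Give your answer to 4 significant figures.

Distances travelled in equal time are proportional to diffusion rates, so d_HBr/d_NH₃ = √(M_NH₃/M_HBr) = √(17.03/80.91) = 0.4588.
With d_HBr + d_NH₃ = 2.56 m, d_NH₃ = 2.56/(1 + 0.4588) = 1.755 m.
d_HBr = 2.56 − 1.755 = 0.8051 m.

0.8051 m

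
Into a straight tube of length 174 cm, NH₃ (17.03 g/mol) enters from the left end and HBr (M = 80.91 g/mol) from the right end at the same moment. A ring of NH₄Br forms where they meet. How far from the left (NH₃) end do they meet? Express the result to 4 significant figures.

119.3 cm

In equal time, each gas travels a distance ∝ its rate ∝ 1/√M, so d_NH₃/d_HBr = √(M_HBr/M_NH₃) = √(80.91/17.03) = 2.180.
With d_NH₃ + d_HBr = 174 cm, d_HBr = 174/(1 + 2.180) = 54.72 cm.
d_NH₃ = 174 − 54.72 = 119.3 cm.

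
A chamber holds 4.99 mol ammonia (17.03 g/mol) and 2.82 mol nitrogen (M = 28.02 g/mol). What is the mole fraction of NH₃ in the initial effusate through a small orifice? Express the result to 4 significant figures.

0.6942

Each component's effusion rate ∝ (its partial pressure)·(1/√M) ∝ n_i/√M_i.
So x_NH₃ in the escaping gas = (n_NH₃/√M_NH₃) / Σ(n_i/√M_i)
= (4.99/√17.03) / (4.99/√17.03 + 2.82/√28.02) = 1.209/(1.209 + 0.5327) = 0.6942.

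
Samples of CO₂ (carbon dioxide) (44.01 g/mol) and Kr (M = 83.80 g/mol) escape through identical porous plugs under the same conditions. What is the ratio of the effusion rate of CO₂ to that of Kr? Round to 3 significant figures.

1.38

By Graham's law, rate_CO₂/rate_Kr = √(M_Kr/M_CO₂) = √(83.80/44.01) = √1.904 = 1.38.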